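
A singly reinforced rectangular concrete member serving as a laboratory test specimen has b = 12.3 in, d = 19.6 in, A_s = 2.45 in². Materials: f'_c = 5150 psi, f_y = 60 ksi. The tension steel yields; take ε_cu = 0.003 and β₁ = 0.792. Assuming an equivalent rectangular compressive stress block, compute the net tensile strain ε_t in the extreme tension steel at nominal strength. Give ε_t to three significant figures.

ε_t ≈ 0.0141

a = A_s f_y/(0.85 f'_c b) = 2.730 in.
β₁ = 0.792, so c = a/β₁ = 2.730/0.792 = 3.447 in.
From the linear strain diagram with ε_cu = 0.003: ε_t = 0.003 (d − c)/c = 0.003 × (19.6 − 3.447)/3.447 = 0.0141.
Since ε_t ≥ 0.005, the section is tension-controlled.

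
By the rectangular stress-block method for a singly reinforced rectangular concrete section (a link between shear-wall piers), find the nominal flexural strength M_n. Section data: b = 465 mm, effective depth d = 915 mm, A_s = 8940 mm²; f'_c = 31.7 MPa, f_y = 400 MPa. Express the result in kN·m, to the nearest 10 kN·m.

T = A_s f_y = 8940 × 400 = 3576000 N = 3576 kN.
From C = T: a = T/(0.85 f'_c b) = 3576000/(0.85 × 31.7 × 465) = 285.41 mm.
M_n = T(d − a/2) = 3576 kN × (915 − 142.705) mm = 2761.73 kN·m.

M_n ≈ 2760 kN·m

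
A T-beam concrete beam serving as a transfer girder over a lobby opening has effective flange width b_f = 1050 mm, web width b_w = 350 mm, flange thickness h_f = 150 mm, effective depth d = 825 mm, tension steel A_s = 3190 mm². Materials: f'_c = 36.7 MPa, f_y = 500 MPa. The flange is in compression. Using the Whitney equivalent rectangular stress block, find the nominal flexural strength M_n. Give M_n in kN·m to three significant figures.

Tension: T = A_s f_y = 3190 × 500 = 1595000 N.
Try a within the flange: a = T/(0.85 f'_c b_f) = 1595000/(0.85 × 36.7 × 1050) = 48.70 mm.
Since a = 48.70 ≤ h_f = 150 mm, the stress block lies entirely in the flange; analyse as a rectangular beam of width b_f.
M_n = T(d − a/2) = 1595000 × (825 − 24.35) = 1277.04 × 10⁶ N·mm.
M_n = 1277.04 kN·m.

M_n ≈ 1280 kN·m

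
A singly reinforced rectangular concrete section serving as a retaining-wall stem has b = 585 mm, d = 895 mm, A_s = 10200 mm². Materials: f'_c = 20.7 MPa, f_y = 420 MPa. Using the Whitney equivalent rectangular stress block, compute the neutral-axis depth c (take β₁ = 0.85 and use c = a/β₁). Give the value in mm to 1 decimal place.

T = A_s f_y = 10200 × 420 = 4284000 N = 4284 kN.
Setting C = 0.85 f'_c a b equal to T: a = 4284000/(0.85 × 20.7 × 585) = 416.202 mm.
With β₁ = 0.85, c = a/β₁ = 416.202/0.85 = 489.6 mm.

c ≈ 489.6 mm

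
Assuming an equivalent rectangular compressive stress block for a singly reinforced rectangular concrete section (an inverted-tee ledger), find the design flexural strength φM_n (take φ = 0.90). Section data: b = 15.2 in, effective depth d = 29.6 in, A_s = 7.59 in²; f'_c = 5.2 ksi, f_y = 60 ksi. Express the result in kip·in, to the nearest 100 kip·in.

T = A_s f_y = 7.59 × 60 = 455.4 kips.
a = T/(0.85 f'_c b) = 455.4/(0.85 × 5.2 × 15.2) = 6.778 in.
M_n = T(d − a/2) = 455.4 × (29.6 − 3.389) = 11936.5 kip·in.
φM_n = 0.90 × 11936.5 = 10742.9 kip·in.

φM_n ≈ 10700 kip·in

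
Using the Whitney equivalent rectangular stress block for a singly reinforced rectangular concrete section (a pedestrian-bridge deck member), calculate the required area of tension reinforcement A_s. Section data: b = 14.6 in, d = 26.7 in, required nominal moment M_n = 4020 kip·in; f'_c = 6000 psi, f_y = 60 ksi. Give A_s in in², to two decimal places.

From M_n = 0.85 f'_c a b (d − a/2):
a = d − √(d² − 2M_n/(0.85 f'_c b)) = 26.7 − √(26.7² − 2 × 4020/(0.85 × 6 × 14.6)) = 2.105 in.
A_s = 0.85 f'_c a b / f_y = 0.85 × 6 × 2.105 × 14.6 / 60 = 2.612 in².

A_s ≈ 2.61 in²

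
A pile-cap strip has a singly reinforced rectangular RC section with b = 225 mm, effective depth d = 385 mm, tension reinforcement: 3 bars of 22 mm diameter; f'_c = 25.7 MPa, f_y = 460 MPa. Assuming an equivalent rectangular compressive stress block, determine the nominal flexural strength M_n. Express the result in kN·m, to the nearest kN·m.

M_n ≈ 174 kN·m

A_s = 3 × 380 = 1140 mm².
T = A_s f_y = 1140 × 460 = 524400 N = 524.4 kN.
From C = T: a = T/(0.85 f'_c b) = 524400/(0.85 × 25.7 × 225) = 106.69 mm.
M_n = T(d − a/2) = 524.4 kN × (385 − 53.345) mm = 173.92 kN·m.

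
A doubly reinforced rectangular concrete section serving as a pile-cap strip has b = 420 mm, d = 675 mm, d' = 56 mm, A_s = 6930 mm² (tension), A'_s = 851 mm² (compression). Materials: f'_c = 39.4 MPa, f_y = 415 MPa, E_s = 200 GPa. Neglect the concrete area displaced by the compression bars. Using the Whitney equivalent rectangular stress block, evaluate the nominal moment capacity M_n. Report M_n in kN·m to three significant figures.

M_n ≈ 1700 kN·m

Assume both tension and compression steel yield.
Net tension couple steel: A_s − A'_s = 6079 mm².
a = (A_s − A'_s) f_y / (0.85 f'_c b) = 2522785/(0.85 × 39.4 × 420) = 179.36 mm.
c = a/β₁ = 179.36/0.769 = 233.24 mm; ε'_s = 0.003(c − d')/c = 0.0023 ≥ f_y/E_s = 0.0021, so compression steel does yield.
M_n = (A_s − A'_s) f_y (d − a/2) + A'_s f_y (d − d') = [2522785 × (675 − 89.68) + 353165 × (675 − 56)] × 10⁻⁶ = 1476.64 + 218.61 = 1695.25 kN·m.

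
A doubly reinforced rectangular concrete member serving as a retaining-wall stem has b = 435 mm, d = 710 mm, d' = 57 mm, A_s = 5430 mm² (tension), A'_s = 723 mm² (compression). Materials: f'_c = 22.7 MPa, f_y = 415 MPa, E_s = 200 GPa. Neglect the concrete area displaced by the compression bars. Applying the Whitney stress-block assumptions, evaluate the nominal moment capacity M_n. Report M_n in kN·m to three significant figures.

Assume both tension and compression steel yield.
Net tension couple steel: A_s − A'_s = 4707 mm².
a = (A_s − A'_s) f_y / (0.85 f'_c b) = 1953405/(0.85 × 22.7 × 435) = 232.73 mm.
c = a/β₁ = 232.73/0.85 = 273.80 mm; ε'_s = 0.003(c − d')/c = 0.0024 ≥ f_y/E_s = 0.0021, so compression steel does yield.
M_n = (A_s − A'_s) f_y (d − a/2) + A'_s f_y (d − d') = [1953405 × (710 − 116.365) + 300045 × (710 − 57)] × 10⁻⁶ = 1159.61 + 195.93 = 1355.54 kN·m.

M_n ≈ 1360 kN·m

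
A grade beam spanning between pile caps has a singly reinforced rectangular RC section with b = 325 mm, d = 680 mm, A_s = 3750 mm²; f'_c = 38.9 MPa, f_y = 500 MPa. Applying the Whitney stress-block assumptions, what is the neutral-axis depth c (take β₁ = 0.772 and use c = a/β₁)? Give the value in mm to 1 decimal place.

T = A_s f_y = 3750 × 500 = 1875000 N = 1875 kN.
Setting C = 0.85 f'_c a b equal to T: a = 1875000/(0.85 × 38.9 × 325) = 174.481 mm.
With β₁ = 0.772, c = a/β₁ = 174.481/0.772 = 226.0 mm.

c ≈ 226.0 mm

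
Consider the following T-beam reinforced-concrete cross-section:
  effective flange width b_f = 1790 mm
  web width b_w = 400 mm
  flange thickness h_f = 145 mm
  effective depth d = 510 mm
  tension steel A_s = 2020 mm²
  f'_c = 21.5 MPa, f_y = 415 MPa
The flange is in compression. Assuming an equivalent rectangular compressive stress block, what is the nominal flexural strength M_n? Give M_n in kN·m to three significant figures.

Tension: T = A_s f_y = 2020 × 415 = 838300 N.
Try a within the flange: a = T/(0.85 f'_c b_f) = 838300/(0.85 × 21.5 × 1790) = 25.63 mm.
Since a = 25.63 ≤ h_f = 145 mm, the stress block lies entirely in the flange; analyse as a rectangular beam of width b_f.
M_n = T(d − a/2) = 838300 × (510 − 12.815) = 416.79 × 10⁶ N·mm.
M_n = 416.79 kN·m.

M_n ≈ 417 kN·m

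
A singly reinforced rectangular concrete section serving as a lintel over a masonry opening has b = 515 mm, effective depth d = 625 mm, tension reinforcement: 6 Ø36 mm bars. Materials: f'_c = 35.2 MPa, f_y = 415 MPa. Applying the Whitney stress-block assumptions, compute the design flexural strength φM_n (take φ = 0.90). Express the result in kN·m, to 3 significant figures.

A_s = 6 × 1018 = 6108 mm².
T = A_s f_y = 6108 × 415 = 2534820 N = 2534.82 kN.
From C = T: a = T/(0.85 f'_c b) = 2534820/(0.85 × 35.2 × 515) = 164.50 mm.
M_n = T(d − a/2) = 2534.82 kN × (625 − 82.25) mm = 1375.77 kN·m.
φM_n = 0.90 × 1375.77 = 1238.19 kN·m.

φM_n ≈ 1240 kN·m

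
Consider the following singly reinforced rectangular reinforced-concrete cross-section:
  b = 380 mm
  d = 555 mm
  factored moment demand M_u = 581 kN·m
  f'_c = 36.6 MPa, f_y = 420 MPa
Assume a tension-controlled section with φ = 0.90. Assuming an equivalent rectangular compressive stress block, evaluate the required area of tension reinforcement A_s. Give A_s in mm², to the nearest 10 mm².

M_n = M_u/φ = 581/0.90 = 645.556 kN·m.
With M_n = 0.85 f'_c a b (d − a/2), solve the quadratic for a:
a = d − √(d² − 2M_n/(0.85 f'_c b)) = 555 − √(555² − 2 × 645.556×10⁶/(0.85 × 36.6 × 380)) = 109.12 mm.
A_s = 0.85 f'_c a b / f_y = 0.85 × 36.6 × 109.12 × 380 / 420 = 3071.4 mm².

A_s ≈ 3070 mm²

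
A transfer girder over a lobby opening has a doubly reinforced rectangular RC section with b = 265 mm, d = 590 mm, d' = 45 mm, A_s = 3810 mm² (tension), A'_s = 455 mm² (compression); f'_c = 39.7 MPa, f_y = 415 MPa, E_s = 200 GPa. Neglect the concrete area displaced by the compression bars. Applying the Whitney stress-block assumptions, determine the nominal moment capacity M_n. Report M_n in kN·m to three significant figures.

Assume both tension and compression steel yield.
Net tension couple steel: A_s − A'_s = 3355 mm².
a = (A_s − A'_s) f_y / (0.85 f'_c b) = 1392325/(0.85 × 39.7 × 265) = 155.70 mm.
c = a/β₁ = 155.70/0.766 = 203.26 mm; ε'_s = 0.003(c − d')/c = 0.0023 ≥ f_y/E_s = 0.0021, so compression steel does yield.
M_n = (A_s − A'_s) f_y (d − a/2) + A'_s f_y (d − d') = [1392325 × (590 − 77.85) + 188825 × (590 − 45)] × 10⁻⁶ = 713.08 + 102.91 = 815.99 kN·m.

M_n ≈ 816 kN·m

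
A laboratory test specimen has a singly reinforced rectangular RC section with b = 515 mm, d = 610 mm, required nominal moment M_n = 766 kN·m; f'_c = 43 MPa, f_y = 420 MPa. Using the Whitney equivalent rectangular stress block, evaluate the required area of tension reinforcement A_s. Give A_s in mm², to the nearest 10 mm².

A_s ≈ 3170 mm²

With M_n = 0.85 f'_c a b (d − a/2), solve the quadratic for a:
a = d − √(d² − 2M_n/(0.85 f'_c b)) = 610 − √(610² − 2 × 766×10⁶/(0.85 × 43 × 515)) = 70.82 mm.
A_s = 0.85 f'_c a b / f_y = 0.85 × 43 × 70.82 × 515 / 420 = 3174.0 mm².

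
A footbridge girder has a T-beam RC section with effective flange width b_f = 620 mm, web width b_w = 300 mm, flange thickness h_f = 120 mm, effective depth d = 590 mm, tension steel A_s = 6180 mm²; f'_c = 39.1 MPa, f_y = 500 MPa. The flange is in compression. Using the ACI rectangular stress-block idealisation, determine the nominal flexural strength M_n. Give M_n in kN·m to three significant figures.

Tension: T = A_s f_y = 6180 × 500 = 3090000 N.
Try a within the flange: a = T/(0.85 f'_c b_f) = 3090000/(0.85 × 39.1 × 620) = 149.96 mm.
a = 149.96 > h_f = 120 mm: the block extends into the web. Split into flange-overhang and web parts.
C_f = 0.85 f'_c (b_f − b_w) h_f = 0.85 × 39.1 × (620 − 300) × 120 = 1276224 N.
Remaining web compression depth: a_w = (T − C_f)/(0.85 f'_c b_w) = (3090000 − 1276224)/(0.85 × 39.1 × 300) = 181.91 mm.
M_n = C_f(d − h_f/2) + (T − C_f)(d − a_w/2) = 1276224 × (590 − 60) + 1813776 × (590 − 90.955) = 676.40 + 905.16 = 1581.56 × 10⁶ N·mm.
M_n = 1581.56 kN·m.

M_n ≈ 1580 kN·m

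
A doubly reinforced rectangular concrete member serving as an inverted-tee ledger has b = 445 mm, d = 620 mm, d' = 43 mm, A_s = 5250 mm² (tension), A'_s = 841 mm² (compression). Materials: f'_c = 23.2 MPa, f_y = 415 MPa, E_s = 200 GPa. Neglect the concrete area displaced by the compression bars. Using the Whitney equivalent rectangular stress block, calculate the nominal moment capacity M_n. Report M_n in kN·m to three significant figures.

M_n ≈ 1150 kN·m

Assume both tension and compression steel yield.
Net tension couple steel: A_s − A'_s = 4409 mm².
a = (A_s − A'_s) f_y / (0.85 f'_c b) = 1829735/(0.85 × 23.2 × 445) = 208.51 mm.
c = a/β₁ = 208.51/0.85 = 245.31 mm; ε'_s = 0.003(c − d')/c = 0.0025 ≥ f_y/E_s = 0.0021, so compression steel does yield.
M_n = (A_s − A'_s) f_y (d − a/2) + A'_s f_y (d − d') = [1829735 × (620 − 104.255) + 349015 × (620 − 43)] × 10⁻⁶ = 943.68 + 201.38 = 1145.06 kN·m.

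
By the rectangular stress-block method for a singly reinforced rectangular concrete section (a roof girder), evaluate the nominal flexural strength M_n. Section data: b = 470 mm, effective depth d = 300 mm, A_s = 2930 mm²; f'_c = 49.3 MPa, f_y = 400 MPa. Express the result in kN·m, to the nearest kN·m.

T = A_s f_y = 2930 × 400 = 1172000 N = 1172 kN.
From C = T: a = T/(0.85 f'_c b) = 1172000/(0.85 × 49.3 × 470) = 59.51 mm.
M_n = T(d − a/2) = 1172 kN × (300 − 29.755) mm = 316.73 kN·m.

M_n ≈ 317 kN·m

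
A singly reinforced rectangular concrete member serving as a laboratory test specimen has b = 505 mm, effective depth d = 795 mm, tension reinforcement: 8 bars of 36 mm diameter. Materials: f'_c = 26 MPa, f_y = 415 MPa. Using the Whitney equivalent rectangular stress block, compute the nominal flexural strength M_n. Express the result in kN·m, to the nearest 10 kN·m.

A_s = 8 × 1018 = 8144 mm².
T = A_s f_y = 8144 × 415 = 3379760 N = 3379.76 kN.
From C = T: a = T/(0.85 f'_c b) = 3379760/(0.85 × 26 × 505) = 302.83 mm.
M_n = T(d − a/2) = 3379.76 kN × (795 − 151.415) mm = 2175.16 kN·m.

M_n ≈ 2180 kN·m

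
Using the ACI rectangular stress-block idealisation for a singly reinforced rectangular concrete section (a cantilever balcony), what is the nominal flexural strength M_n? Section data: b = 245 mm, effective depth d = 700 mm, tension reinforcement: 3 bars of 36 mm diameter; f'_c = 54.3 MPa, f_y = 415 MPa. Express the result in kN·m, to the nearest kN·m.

M_n ≈ 816 kN·m

A_s = 3 × 1018 = 3054 mm².
T = A_s f_y = 3054 × 415 = 1267410 N = 1267.41 kN.
From C = T: a = T/(0.85 f'_c b) = 1267410/(0.85 × 54.3 × 245) = 112.08 mm.
M_n = T(d − a/2) = 1267.41 kN × (700 − 56.04) mm = 816.16 kN·m.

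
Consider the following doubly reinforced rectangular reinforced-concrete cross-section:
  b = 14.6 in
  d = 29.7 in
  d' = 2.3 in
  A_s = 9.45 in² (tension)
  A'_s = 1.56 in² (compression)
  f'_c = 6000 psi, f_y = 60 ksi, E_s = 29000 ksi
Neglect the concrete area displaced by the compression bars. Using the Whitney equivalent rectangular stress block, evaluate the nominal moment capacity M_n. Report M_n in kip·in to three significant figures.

M_n ≈ 15100 kip·in

Assume both steels yield.
a = (A_s − A'_s) f_y/(0.85 f'_c b) = (9.45 − 1.56) × 60/(0.85 × 6 × 14.6) = 6.358 in.
c = a/β₁ = 6.358/0.75 = 8.477 in; ε'_s = 0.003(c − d')/c = 0.0022 ≥ ε_y = 0.0021, so the compression steel yields.
M_n = (A_s − A'_s) f_y (d − a/2) + A'_s f_y (d − d') = 473.4 × (29.7 − 3.179) + 93.6 × (29.7 − 2.3) = 12555.0 + 2564.6 = 15119.6 kip·in.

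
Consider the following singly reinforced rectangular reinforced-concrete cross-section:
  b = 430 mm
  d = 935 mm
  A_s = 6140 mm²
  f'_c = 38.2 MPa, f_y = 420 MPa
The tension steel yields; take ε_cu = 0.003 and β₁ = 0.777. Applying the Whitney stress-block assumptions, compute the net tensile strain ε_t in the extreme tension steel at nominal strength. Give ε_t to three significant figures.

ε_t ≈ 0.00880

a = A_s f_y/(0.85 f'_c b) = 184.70 mm.
β₁ = 0.777, so c = a/β₁ = 184.70/0.777 = 237.71 mm.
From the linear strain diagram with ε_cu = 0.003: ε_t = 0.003 (d − c)/c = 0.003 × (935 − 237.71)/237.71 = 0.00880.
Since ε_t ≥ 0.005, the section is tension-controlled.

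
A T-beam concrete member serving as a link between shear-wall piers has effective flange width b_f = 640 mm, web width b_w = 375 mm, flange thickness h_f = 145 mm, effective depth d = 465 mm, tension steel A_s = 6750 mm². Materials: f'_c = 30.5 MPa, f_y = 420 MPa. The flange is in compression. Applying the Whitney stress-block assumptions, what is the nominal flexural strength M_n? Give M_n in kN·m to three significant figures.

Tension: T = A_s f_y = 6750 × 420 = 2835000 N.
Try a within the flange: a = T/(0.85 f'_c b_f) = 2835000/(0.85 × 30.5 × 640) = 170.87 mm.
a = 170.87 > h_f = 145 mm: the block extends into the web. Split into flange-overhang and web parts.
C_f = 0.85 f'_c (b_f − b_w) h_f = 0.85 × 30.5 × (640 − 375) × 145 = 996168 N.
Remaining web compression depth: a_w = (T − C_f)/(0.85 f'_c b_w) = (2835000 − 996168)/(0.85 × 30.5 × 375) = 189.14 mm.
M_n = C_f(d − h_f/2) + (T − C_f)(d − a_w/2) = 996168 × (465 − 72.5) + 1838832 × (465 − 94.57) = 391.00 + 681.16 = 1072.16 × 10⁶ N·mm.
M_n = 1072.16 kN·m.

M_n ≈ 1070 kN·m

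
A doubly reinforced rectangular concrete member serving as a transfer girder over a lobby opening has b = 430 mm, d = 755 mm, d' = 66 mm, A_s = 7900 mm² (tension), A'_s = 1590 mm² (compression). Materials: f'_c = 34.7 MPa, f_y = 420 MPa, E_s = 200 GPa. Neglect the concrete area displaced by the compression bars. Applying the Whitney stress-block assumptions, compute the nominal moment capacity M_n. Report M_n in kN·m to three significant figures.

Assume both tension and compression steel yield.
Net tension couple steel: A_s − A'_s = 6310 mm².
a = (A_s − A'_s) f_y / (0.85 f'_c b) = 2650200/(0.85 × 34.7 × 430) = 208.96 mm.
c = a/β₁ = 208.96/0.802 = 260.55 mm; ε'_s = 0.003(c − d')/c = 0.0022 ≥ f_y/E_s = 0.0021, so compression steel does yield.
M_n = (A_s − A'_s) f_y (d − a/2) + A'_s f_y (d − d') = [2650200 × (755 − 104.48) + 667800 × (755 − 66)] × 10⁻⁶ = 1724.01 + 460.11 = 2184.12 kN·m.

M_n ≈ 2180 kN·m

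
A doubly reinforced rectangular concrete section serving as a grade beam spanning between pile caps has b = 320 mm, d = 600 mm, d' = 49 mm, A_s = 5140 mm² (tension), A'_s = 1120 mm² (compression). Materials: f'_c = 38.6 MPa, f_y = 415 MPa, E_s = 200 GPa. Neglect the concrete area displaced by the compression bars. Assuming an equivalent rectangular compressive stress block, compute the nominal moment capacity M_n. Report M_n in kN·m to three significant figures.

Assume both tension and compression steel yield.
Net tension couple steel: A_s − A'_s = 4020 mm².
a = (A_s − A'_s) f_y / (0.85 f'_c b) = 1668300/(0.85 × 38.6 × 320) = 158.90 mm.
c = a/β₁ = 158.90/0.774 = 205.30 mm; ε'_s = 0.003(c − d')/c = 0.0023 ≥ f_y/E_s = 0.0021, so compression steel does yield.
M_n = (A_s − A'_s) f_y (d − a/2) + A'_s f_y (d − d') = [1668300 × (600 − 79.45) + 464800 × (600 − 49)] × 10⁻⁶ = 868.43 + 256.10 = 1124.53 kN·m.

M_n ≈ 1120 kN·m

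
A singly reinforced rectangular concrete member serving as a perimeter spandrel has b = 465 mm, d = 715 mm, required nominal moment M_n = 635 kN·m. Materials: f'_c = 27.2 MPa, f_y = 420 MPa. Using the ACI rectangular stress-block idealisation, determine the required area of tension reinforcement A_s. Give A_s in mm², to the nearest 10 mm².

With M_n = 0.85 f'_c a b (d − a/2), solve the quadratic for a:
a = d − √(d² − 2M_n/(0.85 f'_c b)) = 715 − √(715² − 2 × 635×10⁶/(0.85 × 27.2 × 465)) = 88.03 mm.
A_s = 0.85 f'_c a b / f_y = 0.85 × 27.2 × 88.03 × 465 / 420 = 2253.3 mm².

A_s ≈ 2250 mm²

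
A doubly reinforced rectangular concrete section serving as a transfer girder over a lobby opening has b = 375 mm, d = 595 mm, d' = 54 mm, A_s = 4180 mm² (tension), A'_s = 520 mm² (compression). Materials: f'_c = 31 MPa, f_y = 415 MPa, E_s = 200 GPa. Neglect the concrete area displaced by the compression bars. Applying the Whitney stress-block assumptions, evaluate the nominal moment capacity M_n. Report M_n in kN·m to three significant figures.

M_n ≈ 904 kN·m

Assume both tension and compression steel yield.
Net tension couple steel: A_s − A'_s = 3660 mm².
a = (A_s − A'_s) f_y / (0.85 f'_c b) = 1518900/(0.85 × 31 × 375) = 153.72 mm.
c = a/β₁ = 153.72/0.829 = 185.43 mm; ε'_s = 0.003(c − d')/c = 0.0021 ≥ f_y/E_s = 0.0021, so compression steel does yield.
M_n = (A_s − A'_s) f_y (d − a/2) + A'_s f_y (d − d') = [1518900 × (595 − 76.86) + 215800 × (595 − 54)] × 10⁻⁶ = 787.00 + 116.75 = 903.75 kN·m.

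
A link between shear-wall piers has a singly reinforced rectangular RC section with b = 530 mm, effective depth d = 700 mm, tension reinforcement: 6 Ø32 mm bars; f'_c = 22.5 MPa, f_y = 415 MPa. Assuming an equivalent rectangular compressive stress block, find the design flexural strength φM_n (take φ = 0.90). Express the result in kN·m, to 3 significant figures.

φM_n ≈ 1080 kN·m

A_s = 6 × 804 = 4824 mm².
T = A_s f_y = 4824 × 415 = 2001960 N = 2001.96 kN.
From C = T: a = T/(0.85 f'_c b) = 2001960/(0.85 × 22.5 × 530) = 197.50 mm.
M_n = T(d − a/2) = 2001.96 kN × (700 − 98.75) mm = 1203.68 kN·m.
φM_n = 0.90 × 1203.68 = 1083.31 kN·m.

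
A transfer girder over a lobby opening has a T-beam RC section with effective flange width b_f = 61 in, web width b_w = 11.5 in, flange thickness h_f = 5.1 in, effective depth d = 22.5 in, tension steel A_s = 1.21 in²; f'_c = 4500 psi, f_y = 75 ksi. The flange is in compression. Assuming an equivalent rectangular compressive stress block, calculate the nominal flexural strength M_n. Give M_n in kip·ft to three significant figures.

Tension: T = A_s f_y = 1.21 × 75 = 90.75 kips.
Try a within the flange: a = T/(0.85 f'_c b_f) = 90.75/(0.85 × 4.5 × 61) = 0.389 in.
Since a = 0.389 ≤ h_f = 5.1 in, the stress block lies entirely in the flange; analyse as a rectangular beam of width b_f.
M_n = T(d − a/2) = 90.75 × (22.5 − 0.1945) = 2024.2 kip·in.
M_n = 2024.2/12 = 168.68 kip·ft.

M_n ≈ 169 kip·ft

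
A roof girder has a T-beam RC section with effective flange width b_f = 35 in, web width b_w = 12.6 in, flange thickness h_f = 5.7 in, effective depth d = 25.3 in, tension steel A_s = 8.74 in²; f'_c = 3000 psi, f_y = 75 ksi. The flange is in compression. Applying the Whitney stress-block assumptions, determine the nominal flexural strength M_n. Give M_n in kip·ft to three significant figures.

Tension: T = A_s f_y = 8.74 × 75 = 655.5 kips.
Try a within the flange: a = T/(0.85 f'_c b_f) = 655.5/(0.85 × 3 × 35) = 7.345 in.
a = 7.345 > h_f = 5.7 in: the block extends into the web. Split into flange-overhang and web parts.
C_f = 0.85 f'_c (b_f − b_w) h_f = 0.85 × 3 × (35 − 12.6) × 5.7 = 325.6 kips.
Remaining web compression depth: a_w = (T − C_f)/(0.85 f'_c b_w) = (655.5 − 325.6)/(0.85 × 3 × 12.6) = 10.268 in.
M_n = C_f(d − h_f/2) + (T − C_f)(d − a_w/2) = 325.6 × (25.3 − 2.85) + 329.9 × (25.3 − 5.134) = 7309.7 + 6652.8 = 13962.5 kip·in.
M_n = 13962.5/12 = 1163.54 kip·ft.

M_n ≈ 1160 kip·ft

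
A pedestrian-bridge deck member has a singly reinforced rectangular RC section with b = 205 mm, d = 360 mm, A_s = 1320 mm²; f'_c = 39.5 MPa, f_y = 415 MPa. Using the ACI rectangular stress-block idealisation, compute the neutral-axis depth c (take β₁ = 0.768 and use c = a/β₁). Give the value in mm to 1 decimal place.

T = A_s f_y = 1320 × 415 = 547800 N = 547.8 kN.
Setting C = 0.85 f'_c a b equal to T: a = 547800/(0.85 × 39.5 × 205) = 79.589 mm.
With β₁ = 0.768, c = a/β₁ = 79.589/0.768 = 103.6 mm.

c ≈ 103.6 mm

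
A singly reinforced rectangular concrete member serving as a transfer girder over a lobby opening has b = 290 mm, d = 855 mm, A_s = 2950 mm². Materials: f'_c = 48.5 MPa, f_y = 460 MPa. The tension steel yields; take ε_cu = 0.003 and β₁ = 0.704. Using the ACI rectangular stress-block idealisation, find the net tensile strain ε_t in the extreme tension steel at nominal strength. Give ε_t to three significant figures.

a = A_s f_y/(0.85 f'_c b) = 113.51 mm.
β₁ = 0.704, so c = a/β₁ = 113.51/0.704 = 161.24 mm.
From the linear strain diagram with ε_cu = 0.003: ε_t = 0.003 (d − c)/c = 0.003 × (855 − 161.24)/161.24 = 0.0129.
Since ε_t ≥ 0.005, the section is tension-controlled.

ε_t ≈ 0.0129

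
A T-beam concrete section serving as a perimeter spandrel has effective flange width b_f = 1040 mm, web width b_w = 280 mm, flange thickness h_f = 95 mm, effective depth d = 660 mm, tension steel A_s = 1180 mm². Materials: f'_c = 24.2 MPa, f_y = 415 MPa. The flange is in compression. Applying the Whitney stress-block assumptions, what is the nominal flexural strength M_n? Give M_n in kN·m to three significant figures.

Tension: T = A_s f_y = 1180 × 415 = 489700 N.
Try a within the flange: a = T/(0.85 f'_c b_f) = 489700/(0.85 × 24.2 × 1040) = 22.89 mm.
Since a = 22.89 ≤ h_f = 95 mm, the stress block lies entirely in the flange; analyse as a rectangular beam of width b_f.
M_n = T(d − a/2) = 489700 × (660 − 11.445) = 317.60 × 10⁶ N·mm.
M_n = 317.60 kN·m.

M_n ≈ 318 kN·m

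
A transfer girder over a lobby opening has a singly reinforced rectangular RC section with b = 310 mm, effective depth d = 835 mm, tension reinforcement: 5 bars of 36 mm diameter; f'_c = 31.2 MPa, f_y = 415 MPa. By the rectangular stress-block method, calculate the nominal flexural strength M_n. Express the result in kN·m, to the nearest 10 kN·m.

A_s = 5 × 1018 = 5090 mm².
T = A_s f_y = 5090 × 415 = 2112350 N = 2112.35 kN.
From C = T: a = T/(0.85 f'_c b) = 2112350/(0.85 × 31.2 × 310) = 256.94 mm.
M_n = T(d − a/2) = 2112.35 kN × (835 − 128.47) mm = 1492.44 kN·m.

M_n ≈ 1490 kN·m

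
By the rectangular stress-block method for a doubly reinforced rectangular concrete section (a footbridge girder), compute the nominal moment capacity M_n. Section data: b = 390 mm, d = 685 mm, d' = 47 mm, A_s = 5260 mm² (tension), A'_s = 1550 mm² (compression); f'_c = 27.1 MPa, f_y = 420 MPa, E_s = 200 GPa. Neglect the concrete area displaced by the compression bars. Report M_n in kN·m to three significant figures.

M_n ≈ 1350 kN·m

Assume both tension and compression steel yield.
Net tension couple steel: A_s − A'_s = 3710 mm².
a = (A_s − A'_s) f_y / (0.85 f'_c b) = 1558200/(0.85 × 27.1 × 390) = 173.45 mm.
c = a/β₁ = 173.45/0.85 = 204.06 mm; ε'_s = 0.003(c − d')/c = 0.0023 ≥ f_y/E_s = 0.0021, so compression steel does yield.
M_n = (A_s − A'_s) f_y (d − a/2) + A'_s f_y (d − d') = [1558200 × (685 − 86.725) + 651000 × (685 − 47)] × 10⁻⁶ = 932.23 + 415.34 = 1347.57 kN·m.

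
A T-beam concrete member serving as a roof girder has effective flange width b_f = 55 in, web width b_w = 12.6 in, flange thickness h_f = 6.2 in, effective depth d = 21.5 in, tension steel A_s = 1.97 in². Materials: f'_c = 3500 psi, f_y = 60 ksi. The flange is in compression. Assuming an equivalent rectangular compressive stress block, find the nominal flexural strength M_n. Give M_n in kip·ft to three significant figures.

M_n ≈ 208 kip·ft

Tension: T = A_s f_y = 1.97 × 60 = 118.2 kips.
Try a within the flange: a = T/(0.85 f'_c b_f) = 118.2/(0.85 × 3.5 × 55) = 0.722 in.
Since a = 0.722 ≤ h_f = 6.2 in, the stress block lies entirely in the flange; analyse as a rectangular beam of width b_f.
M_n = T(d − a/2) = 118.2 × (21.5 − 0.361) = 2498.6 kip·in.
M_n = 2498.6/12 = 208.22 kip·ft.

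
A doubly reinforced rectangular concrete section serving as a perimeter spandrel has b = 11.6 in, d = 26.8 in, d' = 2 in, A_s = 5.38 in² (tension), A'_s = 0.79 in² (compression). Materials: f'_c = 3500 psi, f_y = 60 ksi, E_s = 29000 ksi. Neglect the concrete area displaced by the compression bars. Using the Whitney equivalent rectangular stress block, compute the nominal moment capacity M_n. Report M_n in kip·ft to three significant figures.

M_n ≈ 621 kip·ft

Assume both steels yield.
a = (A_s − A'_s) f_y/(0.85 f'_c b) = (5.38 − 0.79) × 60/(0.85 × 3.5 × 11.6) = 7.980 in.
c = a/β₁ = 7.980/0.85 = 9.388 in; ε'_s = 0.003(c − d')/c = 0.0024 ≥ ε_y = 0.0021, so the compression steel yields.
M_n = (A_s − A'_s) f_y (d − a/2) + A'_s f_y (d − d') = 275.4 × (26.8 − 3.99) + 47.4 × (26.8 − 2) = 6281.9 + 1175.5 = 7457.4 kip·in = 7457.4/12 = 621.45 kip·ft.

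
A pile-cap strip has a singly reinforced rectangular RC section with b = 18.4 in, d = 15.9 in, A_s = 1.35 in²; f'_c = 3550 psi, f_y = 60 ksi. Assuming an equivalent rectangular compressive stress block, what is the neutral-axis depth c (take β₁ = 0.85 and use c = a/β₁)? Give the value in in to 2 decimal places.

T = A_s f_y = 1.35 × 60 = 81 kips.
a = T/(0.85 f'_c b) = 81/(0.85 × 3.55 × 18.4) = 1.4589 in.
With β₁ = 0.85, c = a/β₁ = 1.4589/0.85 = 1.72 in.

c ≈ 1.72 in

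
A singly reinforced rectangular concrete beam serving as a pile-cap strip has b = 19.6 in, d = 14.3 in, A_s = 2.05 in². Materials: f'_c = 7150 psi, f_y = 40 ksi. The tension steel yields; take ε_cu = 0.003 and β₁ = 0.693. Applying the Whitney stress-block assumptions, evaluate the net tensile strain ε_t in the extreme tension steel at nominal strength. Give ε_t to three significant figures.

ε_t ≈ 0.0402

a = A_s f_y/(0.85 f'_c b) = 0.688 in.
β₁ = 0.693, so c = a/β₁ = 0.688/0.693 = 0.993 in.
From the linear strain diagram with ε_cu = 0.003: ε_t = 0.003 (d − c)/c = 0.003 × (14.3 − 0.993)/0.993 = 0.0402.
Since ε_t ≥ 0.005, the section is tension-controlled.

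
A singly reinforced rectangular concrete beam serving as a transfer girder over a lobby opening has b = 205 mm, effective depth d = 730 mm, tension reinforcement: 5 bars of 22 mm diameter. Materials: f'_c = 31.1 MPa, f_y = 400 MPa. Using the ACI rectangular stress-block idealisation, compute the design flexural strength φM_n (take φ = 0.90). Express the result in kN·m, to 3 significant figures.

A_s = 5 × 380 = 1900 mm².
T = A_s f_y = 1900 × 400 = 760000 N = 760 kN.
From C = T: a = T/(0.85 f'_c b) = 760000/(0.85 × 31.1 × 205) = 140.24 mm.
M_n = T(d − a/2) = 760 kN × (730 − 70.12) mm = 501.51 kN·m.
φM_n = 0.90 × 501.51 = 451.36 kN·m.

φM_n ≈ 451 kN·m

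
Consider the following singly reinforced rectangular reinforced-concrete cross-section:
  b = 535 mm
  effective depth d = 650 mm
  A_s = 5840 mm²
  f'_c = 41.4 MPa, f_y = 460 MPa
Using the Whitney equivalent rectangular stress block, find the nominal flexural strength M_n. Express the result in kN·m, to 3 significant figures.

T = A_s f_y = 5840 × 460 = 2686400 N = 2686.4 kN.
From C = T: a = T/(0.85 f'_c b) = 2686400/(0.85 × 41.4 × 535) = 142.69 mm.
M_n = T(d − a/2) = 2686.4 kN × (650 − 71.345) mm = 1554.50 kN·m.

M_n ≈ 1550 kN·m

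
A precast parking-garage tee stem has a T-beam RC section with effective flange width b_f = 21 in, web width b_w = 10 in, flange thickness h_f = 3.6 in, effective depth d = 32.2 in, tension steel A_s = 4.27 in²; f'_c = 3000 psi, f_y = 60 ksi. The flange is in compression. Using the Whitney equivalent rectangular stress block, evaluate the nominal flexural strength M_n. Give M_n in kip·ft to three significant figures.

M_n ≈ 633 kip·ft

Tension: T = A_s f_y = 4.27 × 60 = 256.2 kips.
Try a within the flange: a = T/(0.85 f'_c b_f) = 256.2/(0.85 × 3 × 21) = 4.784 in.
a = 4.784 > h_f = 3.6 in: the block extends into the web. Split into flange-overhang and web parts.
C_f = 0.85 f'_c (b_f − b_w) h_f = 0.85 × 3 × (21 − 10) × 3.6 = 101.0 kips.
Remaining web compression depth: a_w = (T − C_f)/(0.85 f'_c b_w) = (256.2 − 101.0)/(0.85 × 3 × 10) = 6.086 in.
M_n = C_f(d − h_f/2) + (T − C_f)(d − a_w/2) = 101.0 × (32.2 − 1.8) + 155.2 × (32.2 − 3.043) = 3070.4 + 4525.2 = 7595.6 kip·in.
M_n = 7595.6/12 = 632.97 kip·ft.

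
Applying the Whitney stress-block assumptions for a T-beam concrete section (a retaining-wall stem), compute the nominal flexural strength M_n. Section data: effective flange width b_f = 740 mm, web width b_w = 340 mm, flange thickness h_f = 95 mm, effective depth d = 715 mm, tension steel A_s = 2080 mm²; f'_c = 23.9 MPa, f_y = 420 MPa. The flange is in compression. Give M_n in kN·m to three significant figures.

M_n ≈ 599 kN·m

Tension: T = A_s f_y = 2080 × 420 = 873600 N.
Try a within the flange: a = T/(0.85 f'_c b_f) = 873600/(0.85 × 23.9 × 740) = 58.11 mm.
Since a = 58.11 ≤ h_f = 95 mm, the stress block lies entirely in the flange; analyse as a rectangular beam of width b_f.
M_n = T(d − a/2) = 873600 × (715 − 29.055) = 599.24 × 10⁶ N·mm.
M_n = 599.24 kN·m.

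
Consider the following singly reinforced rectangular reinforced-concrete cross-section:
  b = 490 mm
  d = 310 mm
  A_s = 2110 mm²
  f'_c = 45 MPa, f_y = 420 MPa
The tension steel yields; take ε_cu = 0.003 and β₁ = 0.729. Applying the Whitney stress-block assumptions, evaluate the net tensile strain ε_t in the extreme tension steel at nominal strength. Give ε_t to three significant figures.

ε_t ≈ 0.0113

a = A_s f_y/(0.85 f'_c b) = 47.28 mm.
β₁ = 0.729, so c = a/β₁ = 47.28/0.729 = 64.86 mm.
From the linear strain diagram with ε_cu = 0.003: ε_t = 0.003 (d − c)/c = 0.003 × (310 − 64.86)/64.86 = 0.0113.
Since ε_t ≥ 0.005, the section is tension-controlled.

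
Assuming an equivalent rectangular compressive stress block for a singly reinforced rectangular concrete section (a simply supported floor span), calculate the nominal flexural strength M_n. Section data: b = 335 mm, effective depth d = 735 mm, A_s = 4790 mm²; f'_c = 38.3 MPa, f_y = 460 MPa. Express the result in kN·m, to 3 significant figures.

M_n ≈ 1400 kN·m

T = A_s f_y = 4790 × 460 = 2203400 N = 2203.4 kN.
From C = T: a = T/(0.85 f'_c b) = 2203400/(0.85 × 38.3 × 335) = 202.04 mm.
M_n = T(d − a/2) = 2203.4 kN × (735 − 101.02) mm = 1396.91 kN·m.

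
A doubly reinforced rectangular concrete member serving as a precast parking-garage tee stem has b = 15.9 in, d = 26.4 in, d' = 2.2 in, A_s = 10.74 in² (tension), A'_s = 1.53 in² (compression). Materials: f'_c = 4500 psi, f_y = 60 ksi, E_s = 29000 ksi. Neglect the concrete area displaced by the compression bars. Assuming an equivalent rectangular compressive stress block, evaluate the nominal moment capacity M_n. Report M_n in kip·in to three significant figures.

Assume both steels yield.
a = (A_s − A'_s) f_y/(0.85 f'_c b) = (10.74 − 1.53) × 60/(0.85 × 4.5 × 15.9) = 9.086 in.
c = a/β₁ = 9.086/0.825 = 11.013 in; ε'_s = 0.003(c − d')/c = 0.0024 ≥ ε_y = 0.0021, so the compression steel yields.
M_n = (A_s − A'_s) f_y (d − a/2) + A'_s f_y (d − d') = 552.6 × (26.4 − 4.543) + 91.8 × (26.4 − 2.2) = 12078.2 + 2221.6 = 14299.8 kip·in.

M_n ≈ 14300 kip·in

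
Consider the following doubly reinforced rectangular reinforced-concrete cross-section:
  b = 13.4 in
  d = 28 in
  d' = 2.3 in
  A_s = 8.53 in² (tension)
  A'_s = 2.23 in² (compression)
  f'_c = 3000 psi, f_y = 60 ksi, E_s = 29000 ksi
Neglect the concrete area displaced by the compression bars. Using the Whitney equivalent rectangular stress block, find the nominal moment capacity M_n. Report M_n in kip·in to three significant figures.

M_n ≈ 11900 kip·in

Assume both steels yield.
a = (A_s − A'_s) f_y/(0.85 f'_c b) = (8.53 − 2.23) × 60/(0.85 × 3 × 13.4) = 11.062 in.
c = a/β₁ = 11.062/0.85 = 13.014 in; ε'_s = 0.003(c − d')/c = 0.0025 ≥ ε_y = 0.0021, so the compression steel yields.
M_n = (A_s − A'_s) f_y (d − a/2) + A'_s f_y (d − d') = 378 × (28 − 5.531) + 133.8 × (28 − 2.3) = 8493.3 + 3438.7 = 11932.0 kip·in.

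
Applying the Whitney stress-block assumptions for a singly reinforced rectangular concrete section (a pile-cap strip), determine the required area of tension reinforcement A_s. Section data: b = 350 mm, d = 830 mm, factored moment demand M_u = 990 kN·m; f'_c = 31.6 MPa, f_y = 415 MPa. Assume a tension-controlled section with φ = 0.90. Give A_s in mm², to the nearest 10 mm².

M_n = M_u/φ = 990/0.90 = 1100 kN·m.
With M_n = 0.85 f'_c a b (d − a/2), solve the quadratic for a:
a = d − √(d² − 2M_n/(0.85 f'_c b)) = 830 − √(830² − 2 × 1100×10⁶/(0.85 × 31.6 × 350)) = 155.55 mm.
A_s = 0.85 f'_c a b / f_y = 0.85 × 31.6 × 155.55 × 350 / 415 = 3523.7 mm².

A_s ≈ 3520 mm²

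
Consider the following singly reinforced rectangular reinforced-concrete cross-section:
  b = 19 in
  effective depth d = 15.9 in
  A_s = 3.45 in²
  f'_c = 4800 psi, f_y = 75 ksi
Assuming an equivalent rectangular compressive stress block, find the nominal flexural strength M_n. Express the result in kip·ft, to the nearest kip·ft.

T = A_s f_y = 3.45 × 75 = 258.75 kips.
a = T/(0.85 f'_c b) = 258.75/(0.85 × 4.8 × 19) = 3.338 in.
M_n = T(d − a/2) = 258.75 × (15.9 − 1.669) = 3682.3 kip·in = 3682.3/12 = 306.86 kip·ft.

M_n ≈ 307 kip·ft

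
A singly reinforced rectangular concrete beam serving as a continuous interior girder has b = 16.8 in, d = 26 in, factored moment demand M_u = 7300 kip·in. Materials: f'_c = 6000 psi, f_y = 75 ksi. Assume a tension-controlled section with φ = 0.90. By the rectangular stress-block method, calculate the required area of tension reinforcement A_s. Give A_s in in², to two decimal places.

M_n = M_u/φ = 7300/0.90 = 8111.11 kip·in.
From M_n = 0.85 f'_c a b (d − a/2):
a = d − √(d² − 2M_n/(0.85 f'_c b)) = 26 − √(26² − 2 × 8111.11/(0.85 × 6 × 16.8)) = 3.940 in.
A_s = 0.85 f'_c a b / f_y = 0.85 × 6 × 3.940 × 16.8 / 75 = 4.501 in².

A_s ≈ 4.50 in²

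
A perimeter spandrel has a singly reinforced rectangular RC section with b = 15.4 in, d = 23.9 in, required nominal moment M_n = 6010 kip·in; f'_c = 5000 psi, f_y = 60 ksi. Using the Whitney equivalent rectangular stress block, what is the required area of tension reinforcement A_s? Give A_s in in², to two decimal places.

From M_n = 0.85 f'_c a b (d − a/2):
a = d − √(d² − 2M_n/(0.85 f'_c b)) = 23.9 − √(23.9² − 2 × 6010/(0.85 × 5 × 15.4)) = 4.213 in.
A_s = 0.85 f'_c a b / f_y = 0.85 × 5 × 4.213 × 15.4 / 60 = 4.596 in².

A_s ≈ 4.60 in²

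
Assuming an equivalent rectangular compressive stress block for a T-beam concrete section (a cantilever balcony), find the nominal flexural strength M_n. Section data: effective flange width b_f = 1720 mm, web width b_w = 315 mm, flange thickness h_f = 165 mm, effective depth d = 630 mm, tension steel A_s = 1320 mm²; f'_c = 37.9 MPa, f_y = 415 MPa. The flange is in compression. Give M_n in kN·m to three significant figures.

M_n ≈ 342 kN·m

Tension: T = A_s f_y = 1320 × 415 = 547800 N.
Try a within the flange: a = T/(0.85 f'_c b_f) = 547800/(0.85 × 37.9 × 1720) = 9.89 mm.
Since a = 9.89 ≤ h_f = 165 mm, the stress block lies entirely in the flange; analyse as a rectangular beam of width b_f.
M_n = T(d − a/2) = 547800 × (630 − 4.945) = 342.41 × 10⁶ N·mm.
M_n = 342.41 kN·m.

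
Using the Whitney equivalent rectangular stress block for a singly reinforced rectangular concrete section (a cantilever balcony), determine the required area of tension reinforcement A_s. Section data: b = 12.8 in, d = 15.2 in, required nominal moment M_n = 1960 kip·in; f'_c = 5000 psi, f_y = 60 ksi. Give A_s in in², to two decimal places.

A_s ≈ 2.35 in²

From M_n = 0.85 f'_c a b (d − a/2):
a = d − √(d² − 2M_n/(0.85 f'_c b)) = 15.2 − √(15.2² − 2 × 1960/(0.85 × 5 × 12.8)) = 2.591 in.
A_s = 0.85 f'_c a b / f_y = 0.85 × 5 × 2.591 × 12.8 / 60 = 2.349 in².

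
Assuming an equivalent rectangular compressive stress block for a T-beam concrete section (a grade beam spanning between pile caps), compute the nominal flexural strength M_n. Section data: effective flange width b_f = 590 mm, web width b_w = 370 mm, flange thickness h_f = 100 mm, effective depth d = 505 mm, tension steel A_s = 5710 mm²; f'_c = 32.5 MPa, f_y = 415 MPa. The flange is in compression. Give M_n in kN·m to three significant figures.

Tension: T = A_s f_y = 5710 × 415 = 2369650 N.
Try a within the flange: a = T/(0.85 f'_c b_f) = 2369650/(0.85 × 32.5 × 590) = 145.39 mm.
a = 145.39 > h_f = 100 mm: the block extends into the web. Split into flange-overhang and web parts.
C_f = 0.85 f'_c (b_f − b_w) h_f = 0.85 × 32.5 × (590 − 370) × 100 = 607750 N.
Remaining web compression depth: a_w = (T − C_f)/(0.85 f'_c b_w) = (2369650 − 607750)/(0.85 × 32.5 × 370) = 172.38 mm.
M_n = C_f(d − h_f/2) + (T − C_f)(d − a_w/2) = 607750 × (505 − 50) + 1761900 × (505 − 86.19) = 276.53 + 737.90 = 1014.43 × 10⁶ N·mm.
M_n = 1014.43 kN·m.

M_n ≈ 1010 kN·m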